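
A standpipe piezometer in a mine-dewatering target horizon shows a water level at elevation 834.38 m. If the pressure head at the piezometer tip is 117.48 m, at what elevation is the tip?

z = h − ψ = 834.38 − 117.48 = 716.90 m.

z ≈ 716.90 m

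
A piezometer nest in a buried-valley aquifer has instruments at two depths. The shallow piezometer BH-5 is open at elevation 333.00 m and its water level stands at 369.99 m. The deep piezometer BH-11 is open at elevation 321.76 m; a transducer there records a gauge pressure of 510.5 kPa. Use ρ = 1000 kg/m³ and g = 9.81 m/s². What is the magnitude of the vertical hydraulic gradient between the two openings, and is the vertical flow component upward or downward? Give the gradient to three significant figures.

Total head at BH-5: h = 369.99 m (water level in the standpipe).
Pressure head at BH-11: ψ = P/(ρg) = 510.5×1000 / (1000 × 9.81) = 52.04 m.
Total head at BH-11: h = z + ψ = 321.76 + 52.04 = 373.80 m.
Δh = h(BH-5) − h(BH-11) = 369.99 − 373.80 = -3.81 m.
Vertical separation Δz = 333.00 − 321.76 = 11.24 m.
|i_v| = |Δh| / Δz = 3.81 / 11.24 = 0.339.
Head is higher in the deep piezometer, so vertical flow is upward (discharge condition).

|i_v| ≈ 0.339; vertical flow is upward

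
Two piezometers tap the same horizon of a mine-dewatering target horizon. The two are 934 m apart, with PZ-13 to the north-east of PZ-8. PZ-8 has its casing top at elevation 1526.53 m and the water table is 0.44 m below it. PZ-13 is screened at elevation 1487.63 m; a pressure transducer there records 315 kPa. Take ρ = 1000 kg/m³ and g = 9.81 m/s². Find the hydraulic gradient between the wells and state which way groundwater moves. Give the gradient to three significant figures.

Total head at PZ-8: h = 1526.53 − 0.44 = 1526.09 m.
Pressure head at PZ-13: ψ = P/(ρg) = 315×1000 / (1000 × 9.81) = 32.11 m.
Total head at PZ-13: h = z + ψ = 1487.63 + 32.11 = 1519.74 m.
Head difference: h(PZ-8) − h(PZ-13) = 1526.09 − 1519.74 = 6.35 m.
Hydraulic gradient: i = |Δh| / L = 6.35 / 934 = 0.00680.
Flow is from higher to lower head: from PZ-8 toward PZ-13, i.e. toward the north-east.

i ≈ 0.00680; groundwater flows toward the north-east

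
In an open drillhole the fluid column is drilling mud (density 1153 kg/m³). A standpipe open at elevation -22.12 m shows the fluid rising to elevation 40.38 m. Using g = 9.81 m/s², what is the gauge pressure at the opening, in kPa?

P ≈ 707 kPa

Pressure head ψ = h − z = 40.38 − (-22.12) = 62.50 m.
P = ρgψ = 1153 × 9.81 × 62.50 = 706933 Pa ≈ 707 kPa.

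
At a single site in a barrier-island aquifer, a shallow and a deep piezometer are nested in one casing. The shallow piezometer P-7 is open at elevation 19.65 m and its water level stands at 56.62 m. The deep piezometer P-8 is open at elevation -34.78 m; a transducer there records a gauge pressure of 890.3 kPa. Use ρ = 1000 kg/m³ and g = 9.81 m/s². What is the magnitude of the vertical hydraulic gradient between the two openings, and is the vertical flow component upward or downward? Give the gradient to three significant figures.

|i_v| ≈ 0.0119; vertical flow is downward

Total head at P-7: h = 56.62 m (water level in the standpipe).
Pressure head at P-8: ψ = P/(ρg) = 890.3×1000 / (1000 × 9.81) = 90.75 m.
Total head at P-8: h = z + ψ = -34.78 + 90.75 = 55.97 m.
Δh = h(P-7) − h(P-8) = 56.62 − 55.97 = 0.65 m.
Vertical separation Δz = 19.65 − (-34.78) = 54.43 m.
|i_v| = |Δh| / Δz = 0.65 / 54.43 = 0.0119.
Head is higher in the shallow piezometer, so vertical flow is downward (recharge condition).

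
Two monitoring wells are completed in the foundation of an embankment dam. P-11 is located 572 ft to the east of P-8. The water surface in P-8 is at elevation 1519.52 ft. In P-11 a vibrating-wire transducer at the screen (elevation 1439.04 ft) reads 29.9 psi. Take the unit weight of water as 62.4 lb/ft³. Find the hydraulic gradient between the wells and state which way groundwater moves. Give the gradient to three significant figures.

i ≈ 0.0201; groundwater flows toward the east

Total head at P-8: h = 1519.52 ft (water level in the piezometer is the total head).
Pressure head at P-11: ψ = 144·P/γ = 144 × 29.9 / 62.4 = 69.00 ft.
Total head at P-11: h = z + ψ = 1439.04 + 69.00 = 1508.04 ft.
Head difference: h(P-8) − h(P-11) = 1519.52 − 1508.04 = 11.48 ft.
Hydraulic gradient: i = |Δh| / L = 11.48 / 572 = 0.0201.
Flow is from higher to lower head: from P-8 toward P-11, i.e. toward the east.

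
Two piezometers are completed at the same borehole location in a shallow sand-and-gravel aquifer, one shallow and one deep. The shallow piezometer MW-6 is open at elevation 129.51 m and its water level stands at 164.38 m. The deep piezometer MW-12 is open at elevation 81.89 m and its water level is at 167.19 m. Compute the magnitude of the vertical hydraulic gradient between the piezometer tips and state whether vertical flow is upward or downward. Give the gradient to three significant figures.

|i_v| ≈ 0.0590; vertical flow is upward

Total head at MW-6: h = 164.38 m (water level in the standpipe).
Total head at MW-12: h = 167.19 m.
Δh = h(MW-6) − h(MW-12) = 164.38 − 167.19 = -2.81 m.
Vertical separation Δz = 129.51 − 81.89 = 47.62 m.
|i_v| = |Δh| / Δz = 2.81 / 47.62 = 0.0590.
Head is higher in the deep piezometer, so vertical flow is upward (discharge condition).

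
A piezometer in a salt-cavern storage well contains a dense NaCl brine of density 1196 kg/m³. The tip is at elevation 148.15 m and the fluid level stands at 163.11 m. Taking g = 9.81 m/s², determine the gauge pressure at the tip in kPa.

P ≈ 176 kPa

Pressure head ψ = h − z = 163.11 − 148.15 = 14.96 m.
P = ρgψ = 1196 × 9.81 × 14.96 = 175522 Pa ≈ 176 kPa.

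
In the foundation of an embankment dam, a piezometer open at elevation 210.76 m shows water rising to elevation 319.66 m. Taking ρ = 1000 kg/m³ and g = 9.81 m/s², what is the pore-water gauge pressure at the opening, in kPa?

P ≈ 1070 kPa

Pressure head ψ = h − z = 319.66 − 210.76 = 108.90 m.
P = ρgψ = 1000 × 9.81 × 108.90 = 1068309 Pa ≈ 1070 kPa.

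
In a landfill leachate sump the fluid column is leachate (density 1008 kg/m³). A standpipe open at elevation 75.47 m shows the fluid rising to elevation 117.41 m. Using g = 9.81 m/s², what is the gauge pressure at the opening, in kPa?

P ≈ 415 kPa

Pressure head ψ = h − z = 117.41 − 75.47 = 41.94 m.
P = ρgψ = 1008 × 9.81 × 41.94 = 414723 Pa ≈ 415 kPa.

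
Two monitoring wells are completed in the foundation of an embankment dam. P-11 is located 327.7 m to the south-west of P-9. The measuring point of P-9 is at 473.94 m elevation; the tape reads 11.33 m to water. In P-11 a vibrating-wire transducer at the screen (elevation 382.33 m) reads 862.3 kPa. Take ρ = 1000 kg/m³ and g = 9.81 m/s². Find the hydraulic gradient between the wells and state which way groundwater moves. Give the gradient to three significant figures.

Total head at P-9: h = 473.94 − 11.33 = 462.61 m.
Pressure head at P-11: ψ = P/(ρg) = 862.3×1000 / (1000 × 9.81) = 87.90 m.
Total head at P-11: h = z + ψ = 382.33 + 87.90 = 470.23 m.
Head difference: h(P-9) − h(P-11) = 462.61 − 470.23 = -7.62 m.
Hydraulic gradient: i = |Δh| / L = 7.62 / 327.7 = 0.0233.
Flow is from higher to lower head: from P-11 toward P-9, i.e. toward the north-east.

i ≈ 0.0233; groundwater flows toward the north-east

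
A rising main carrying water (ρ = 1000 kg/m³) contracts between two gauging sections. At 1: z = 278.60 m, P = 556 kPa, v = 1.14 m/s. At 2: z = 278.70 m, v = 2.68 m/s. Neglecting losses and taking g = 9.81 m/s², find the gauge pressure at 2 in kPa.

Pressure head at 1: ψ₁ = P₁/(ρg) = 556×1000 / (1000 × 9.81) = 56.68 m.
Velocity heads: v₁²/2g = 1.14²/19.62 = 0.066 m; v₂²/2g = 2.68²/19.62 = 0.366 m.
Total head H = z₁ + ψ₁ + v₁²/2g = 278.60 + 56.68 + 0.066 = 335.35 m.
ψ₂ = H − z₂ − v₂²/2g = 335.35 − 278.70 − 0.366 = 56.28 m.
P₂ = ρgψ₂ = 1000 × 9.81 × 56.28 ≈ 552 kPa.

P₂ ≈ 552 kPa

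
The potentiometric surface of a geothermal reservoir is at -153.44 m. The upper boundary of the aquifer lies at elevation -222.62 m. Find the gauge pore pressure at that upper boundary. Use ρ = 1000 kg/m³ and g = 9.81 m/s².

Pressure head at the aquifer top: ψ = h − z = -153.44 − (-222.62) = 69.18 m.
P = ρgψ = 1000 × 9.81 × 69.18 = 678656 Pa ≈ 679 kPa.

P ≈ 679 kPa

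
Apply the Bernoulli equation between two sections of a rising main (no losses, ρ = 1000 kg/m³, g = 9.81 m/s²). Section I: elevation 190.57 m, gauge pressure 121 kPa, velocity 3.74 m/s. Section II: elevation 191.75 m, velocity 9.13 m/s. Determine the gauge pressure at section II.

Pressure head at I: ψ₁ = P₁/(ρg) = 121×1000 / (1000 × 9.81) = 12.33 m.
Velocity heads: v₁²/2g = 3.74²/19.62 = 0.713 m; v₂²/2g = 9.13²/19.62 = 4.249 m.
Total head H = z₁ + ψ₁ + v₁²/2g = 190.57 + 12.33 + 0.713 = 203.61 m.
ψ₂ = H − z₂ − v₂²/2g = 203.61 − 191.75 − 4.249 = 7.61 m.
P₂ = ρgψ₂ = 1000 × 9.81 × 7.61 ≈ 74.7 kPa.

P₂ ≈ 74.7 kPa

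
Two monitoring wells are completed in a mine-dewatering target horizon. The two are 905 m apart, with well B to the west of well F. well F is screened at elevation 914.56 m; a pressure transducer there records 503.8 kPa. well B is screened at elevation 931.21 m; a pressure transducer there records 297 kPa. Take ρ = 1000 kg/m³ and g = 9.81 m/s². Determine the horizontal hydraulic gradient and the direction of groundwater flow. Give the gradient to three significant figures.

i ≈ 0.00490; groundwater flows toward the west

Pressure head at well F: ψ = P/(ρg) = 503.8×1000 / (1000 × 9.81) = 51.36 m.
Total head at well F: h = z + ψ = 914.56 + 51.36 = 965.92 m.
Pressure head at well B: ψ = P/(ρg) = 297×1000 / (1000 × 9.81) = 30.28 m.
Total head at well B: h = z + ψ = 931.21 + 30.28 = 961.49 m.
Head difference: h(well F) − h(well B) = 965.92 − 961.49 = 4.43 m.
Hydraulic gradient: i = |Δh| / L = 4.43 / 905 = 0.00490.
Flow is from higher to lower head: from well F toward well B, i.e. toward the west.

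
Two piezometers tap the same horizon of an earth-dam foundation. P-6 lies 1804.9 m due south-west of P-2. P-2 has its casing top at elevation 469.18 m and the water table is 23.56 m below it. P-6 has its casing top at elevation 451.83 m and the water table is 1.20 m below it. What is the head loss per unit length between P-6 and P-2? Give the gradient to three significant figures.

i ≈ 0.00278 m/m

Total head at P-2: h = 469.18 − 23.56 = 445.62 m.
Total head at P-6: h = 451.83 − 1.20 = 450.63 m.
Head difference: h(P-2) − h(P-6) = 445.62 − 450.63 = -5.01 m.
Hydraulic gradient: i = |Δh| / L = 5.01 / 1804.9 = 0.00278.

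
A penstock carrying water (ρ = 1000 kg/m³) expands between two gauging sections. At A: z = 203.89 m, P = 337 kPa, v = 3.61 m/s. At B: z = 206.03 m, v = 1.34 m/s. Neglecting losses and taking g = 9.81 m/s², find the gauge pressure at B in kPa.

Pressure head at A: ψ₁ = P₁/(ρg) = 337×1000 / (1000 × 9.81) = 34.35 m.
Velocity heads: v₁²/2g = 3.61²/19.62 = 0.664 m; v₂²/2g = 1.34²/19.62 = 0.092 m.
Total head H = z₁ + ψ₁ + v₁²/2g = 203.89 + 34.35 + 0.664 = 238.90 m.
ψ₂ = H − z₂ − v₂²/2g = 238.90 − 206.03 − 0.092 = 32.78 m.
P₂ = ρgψ₂ = 1000 × 9.81 × 32.78 ≈ 322 kPa.

P₂ ≈ 322 kPa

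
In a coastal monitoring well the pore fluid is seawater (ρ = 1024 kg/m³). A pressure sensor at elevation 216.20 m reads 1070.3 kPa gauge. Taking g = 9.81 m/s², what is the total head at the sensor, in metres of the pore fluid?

h ≈ 322.75 m

ψ = P/(ρg) = 1070.3×1000 / (1024 × 9.81) = 106.55 m.
h = z + ψ = 216.20 + 106.55 = 322.75 m.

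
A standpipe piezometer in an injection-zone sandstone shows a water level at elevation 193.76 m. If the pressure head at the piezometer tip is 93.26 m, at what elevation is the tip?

z ≈ 100.50 m

z = h − ψ = 193.76 − 93.26 = 100.50 m.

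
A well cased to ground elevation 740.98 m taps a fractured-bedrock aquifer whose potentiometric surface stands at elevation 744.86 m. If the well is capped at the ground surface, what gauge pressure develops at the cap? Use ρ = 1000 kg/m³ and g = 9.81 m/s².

P ≈ 38.1 kPa

Head above the cap: Δh = 744.86 − 740.98 = 3.88 m.
P = ρgΔh = 1000 × 9.81 × 3.88 = 38063 Pa ≈ 38.1 kPa.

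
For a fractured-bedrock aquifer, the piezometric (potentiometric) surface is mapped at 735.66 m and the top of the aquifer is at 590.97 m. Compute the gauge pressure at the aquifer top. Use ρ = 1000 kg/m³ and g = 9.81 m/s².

P ≈ 1420 kPa

Pressure head at the aquifer top: ψ = h − z = 735.66 − 590.97 = 144.69 m.
P = ρgψ = 1000 × 9.81 × 144.69 = 1419409 Pa ≈ 1420 kPa.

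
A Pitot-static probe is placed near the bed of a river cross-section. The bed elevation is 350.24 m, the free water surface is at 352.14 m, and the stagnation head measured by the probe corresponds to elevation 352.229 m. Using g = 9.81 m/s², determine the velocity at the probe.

v ≈ 1.32 m/s

Near the bed, under hydrostatic conditions, the piezometric head (z + ψ) equals the free-surface elevation, 352.14 m.
Velocity head = total − piezometric = 352.229 − 352.14 = 0.089 m.
v = √(2g·h_v) = √(2 × 9.81 × 0.089) = 1.32 m/s.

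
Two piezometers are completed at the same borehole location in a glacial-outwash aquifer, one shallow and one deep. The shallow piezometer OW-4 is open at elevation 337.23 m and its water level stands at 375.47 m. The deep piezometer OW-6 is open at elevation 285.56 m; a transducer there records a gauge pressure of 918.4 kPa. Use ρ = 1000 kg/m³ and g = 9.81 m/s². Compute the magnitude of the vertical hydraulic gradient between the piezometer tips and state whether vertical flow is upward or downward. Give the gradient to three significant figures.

Total head at OW-4: h = 375.47 m (water level in the standpipe).
Pressure head at OW-6: ψ = P/(ρg) = 918.4×1000 / (1000 × 9.81) = 93.62 m.
Total head at OW-6: h = z + ψ = 285.56 + 93.62 = 379.18 m.
Δh = h(OW-4) − h(OW-6) = 375.47 − 379.18 = -3.71 m.
Vertical separation Δz = 337.23 − 285.56 = 51.67 m.
|i_v| = |Δh| / Δz = 3.71 / 51.67 = 0.0718.
Head is higher in the deep piezometer, so vertical flow is upward (discharge condition).

|i_v| ≈ 0.0718; vertical flow is upward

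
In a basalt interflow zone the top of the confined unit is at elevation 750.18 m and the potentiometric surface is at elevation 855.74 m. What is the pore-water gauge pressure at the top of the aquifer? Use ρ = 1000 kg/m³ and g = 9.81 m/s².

Pressure head at the aquifer top: ψ = h − z = 855.74 − 750.18 = 105.56 m.
P = ρgψ = 1000 × 9.81 × 105.56 = 1035544 Pa ≈ 1040 kPa.

P ≈ 1040 kPa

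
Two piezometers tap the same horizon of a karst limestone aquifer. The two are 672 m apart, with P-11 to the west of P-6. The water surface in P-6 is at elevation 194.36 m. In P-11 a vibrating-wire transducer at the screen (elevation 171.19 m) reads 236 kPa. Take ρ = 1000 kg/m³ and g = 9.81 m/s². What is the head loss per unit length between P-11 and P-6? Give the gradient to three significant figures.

i ≈ 0.00132 m/m

Total head at P-6: h = 194.36 m (water level in the piezometer is the total head).
Pressure head at P-11: ψ = P/(ρg) = 236×1000 / (1000 × 9.81) = 24.06 m.
Total head at P-11: h = z + ψ = 171.19 + 24.06 = 195.25 m.
Head difference: h(P-6) − h(P-11) = 194.36 − 195.25 = -0.89 m.
Hydraulic gradient: i = |Δh| / L = 0.89 / 672 = 0.00132.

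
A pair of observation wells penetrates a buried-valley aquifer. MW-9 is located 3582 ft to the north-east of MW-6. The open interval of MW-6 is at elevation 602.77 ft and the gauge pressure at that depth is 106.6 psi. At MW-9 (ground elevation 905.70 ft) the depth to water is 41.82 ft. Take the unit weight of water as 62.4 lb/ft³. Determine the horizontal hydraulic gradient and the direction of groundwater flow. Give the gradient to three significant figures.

Pressure head at MW-6: ψ = 144·P/γ = 144 × 106.6 / 62.4 = 246.00 ft.
Total head at MW-6: h = z + ψ = 602.77 + 246.00 = 848.77 ft.
Total head at MW-9: h = 905.70 − 41.82 = 863.88 ft.
Head difference: h(MW-6) − h(MW-9) = 848.77 − 863.88 = -15.11 ft.
Hydraulic gradient: i = |Δh| / L = 15.11 / 3582 = 0.00422.
Flow is from higher to lower head: from MW-9 toward MW-6, i.e. toward the south-west.

i ≈ 0.00422; groundwater flows toward the south-west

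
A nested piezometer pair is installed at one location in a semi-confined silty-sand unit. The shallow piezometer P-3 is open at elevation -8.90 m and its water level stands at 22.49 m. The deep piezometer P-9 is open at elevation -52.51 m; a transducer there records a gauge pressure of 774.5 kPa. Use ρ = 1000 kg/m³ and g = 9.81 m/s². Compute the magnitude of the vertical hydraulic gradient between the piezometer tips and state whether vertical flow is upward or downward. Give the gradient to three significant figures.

|i_v| ≈ 0.0906; vertical flow is upward

Total head at P-3: h = 22.49 m (water level in the standpipe).
Pressure head at P-9: ψ = P/(ρg) = 774.5×1000 / (1000 × 9.81) = 78.95 m.
Total head at P-9: h = z + ψ = -52.51 + 78.95 = 26.44 m.
Δh = h(P-3) − h(P-9) = 22.49 − 26.44 = -3.95 m.
Vertical separation Δz = -8.90 − (-52.51) = 43.61 m.
|i_v| = |Δh| / Δz = 3.95 / 43.61 = 0.0906.
Head is higher in the deep piezometer, so vertical flow is upward (discharge condition).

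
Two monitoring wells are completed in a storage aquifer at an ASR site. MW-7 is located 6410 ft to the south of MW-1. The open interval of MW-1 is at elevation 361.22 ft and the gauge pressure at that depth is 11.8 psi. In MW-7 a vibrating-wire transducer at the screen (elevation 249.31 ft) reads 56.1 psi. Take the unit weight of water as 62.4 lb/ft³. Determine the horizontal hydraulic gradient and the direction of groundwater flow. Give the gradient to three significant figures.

Pressure head at MW-1: ψ = 144·P/γ = 144 × 11.8 / 62.4 = 27.23 ft.
Total head at MW-1: h = z + ψ = 361.22 + 27.23 = 388.45 ft.
Pressure head at MW-7: ψ = 144·P/γ = 144 × 56.1 / 62.4 = 129.46 ft.
Total head at MW-7: h = z + ψ = 249.31 + 129.46 = 378.77 ft.
Head difference: h(MW-1) − h(MW-7) = 388.45 − 378.77 = 9.68 ft.
Hydraulic gradient: i = |Δh| / L = 9.68 / 6410 = 0.00151.
Flow is from higher to lower head: from MW-1 toward MW-7, i.e. toward the south.

i ≈ 0.00151; groundwater flows toward the south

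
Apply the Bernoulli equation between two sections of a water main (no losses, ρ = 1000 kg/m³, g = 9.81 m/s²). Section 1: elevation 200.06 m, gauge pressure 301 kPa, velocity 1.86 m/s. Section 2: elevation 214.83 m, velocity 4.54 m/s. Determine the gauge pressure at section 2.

P₂ ≈ 148 kPa

Pressure head at 1: ψ₁ = P₁/(ρg) = 301×1000 / (1000 × 9.81) = 30.68 m.
Velocity heads: v₁²/2g = 1.86²/19.62 = 0.176 m; v₂²/2g = 4.54²/19.62 = 1.051 m.
Total head H = z₁ + ψ₁ + v₁²/2g = 200.06 + 30.68 + 0.176 = 230.92 m.
ψ₂ = H − z₂ − v₂²/2g = 230.92 − 214.83 − 1.051 = 15.04 m.
P₂ = ρgψ₂ = 1000 × 9.81 × 15.04 ≈ 148 kPa.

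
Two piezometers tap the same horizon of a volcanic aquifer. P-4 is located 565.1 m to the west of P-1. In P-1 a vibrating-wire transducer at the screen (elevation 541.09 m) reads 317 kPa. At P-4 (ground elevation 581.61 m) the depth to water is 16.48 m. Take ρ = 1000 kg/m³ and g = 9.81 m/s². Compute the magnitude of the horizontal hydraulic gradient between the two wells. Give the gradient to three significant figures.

i ≈ 0.0146

Pressure head at P-1: ψ = P/(ρg) = 317×1000 / (1000 × 9.81) = 32.31 m.
Total head at P-1: h = z + ψ = 541.09 + 32.31 = 573.40 m.
Total head at P-4: h = 581.61 − 16.48 = 565.13 m.
Head difference: h(P-1) − h(P-4) = 573.40 − 565.13 = 8.27 m.
Hydraulic gradient: i = |Δh| / L = 8.27 / 565.1 = 0.0146.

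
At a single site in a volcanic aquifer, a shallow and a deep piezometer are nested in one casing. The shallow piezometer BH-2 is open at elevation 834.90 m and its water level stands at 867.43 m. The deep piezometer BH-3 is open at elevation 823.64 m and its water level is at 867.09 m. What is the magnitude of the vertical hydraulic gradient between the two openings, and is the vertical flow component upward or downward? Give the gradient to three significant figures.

Total head at BH-2: h = 867.43 m (water level in the standpipe).
Total head at BH-3: h = 867.09 m.
Δh = h(BH-2) − h(BH-3) = 867.43 − 867.09 = 0.34 m.
Vertical separation Δz = 834.90 − 823.64 = 11.26 m.
|i_v| = |Δh| / Δz = 0.34 / 11.26 = 0.0302.
Head is higher in the shallow piezometer, so vertical flow is downward (recharge condition).

|i_v| ≈ 0.0302; vertical flow is downward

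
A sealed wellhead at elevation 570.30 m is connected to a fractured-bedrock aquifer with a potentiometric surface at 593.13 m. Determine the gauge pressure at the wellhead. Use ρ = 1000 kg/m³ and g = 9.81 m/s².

P ≈ 224 kPa

Head above the cap: Δh = 593.13 − 570.30 = 22.83 m.
P = ρgΔh = 1000 × 9.81 × 22.83 = 223962 Pa ≈ 224 kPa.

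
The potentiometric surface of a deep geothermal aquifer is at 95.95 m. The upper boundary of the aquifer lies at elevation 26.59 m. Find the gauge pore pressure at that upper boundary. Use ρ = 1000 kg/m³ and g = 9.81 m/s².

Pressure head at the aquifer top: ψ = h − z = 95.95 − 26.59 = 69.36 m.
P = ρgψ = 1000 × 9.81 × 69.36 = 680422 Pa ≈ 680 kPa.

P ≈ 680 kPa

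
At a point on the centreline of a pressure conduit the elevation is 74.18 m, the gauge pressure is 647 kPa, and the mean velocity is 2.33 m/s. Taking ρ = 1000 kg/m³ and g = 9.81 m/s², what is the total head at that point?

Pressure head ψ = P/(ρg) = 647×1000 / (1000 × 9.81) = 65.95 m.
Velocity head = v²/(2g) = 2.33² / (2 × 9.81) = 0.277 m.
h = z + ψ + v²/(2g) = 74.18 + 65.95 + 0.277 = 140.41 m.

h ≈ 140.41 m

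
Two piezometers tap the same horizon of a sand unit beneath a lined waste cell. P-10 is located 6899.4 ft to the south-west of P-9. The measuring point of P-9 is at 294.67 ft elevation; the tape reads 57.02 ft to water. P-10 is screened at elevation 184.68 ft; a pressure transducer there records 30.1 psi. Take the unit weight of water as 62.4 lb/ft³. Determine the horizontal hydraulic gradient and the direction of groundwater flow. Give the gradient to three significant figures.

i ≈ 0.00239; groundwater flows toward the north-east

Total head at P-9: h = 294.67 − 57.02 = 237.65 ft.
Pressure head at P-10: ψ = 144·P/γ = 144 × 30.1 / 62.4 = 69.46 ft.
Total head at P-10: h = z + ψ = 184.68 + 69.46 = 254.14 ft.
Head difference: h(P-9) − h(P-10) = 237.65 − 254.14 = -16.49 ft.
Hydraulic gradient: i = |Δh| / L = 16.49 / 6899.4 = 0.00239.
Flow is from higher to lower head: from P-10 toward P-9, i.e. toward the north-east.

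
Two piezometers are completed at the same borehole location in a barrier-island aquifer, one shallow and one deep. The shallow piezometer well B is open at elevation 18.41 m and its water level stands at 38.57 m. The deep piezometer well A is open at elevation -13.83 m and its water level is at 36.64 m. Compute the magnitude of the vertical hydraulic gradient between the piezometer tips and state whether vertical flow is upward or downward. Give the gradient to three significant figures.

Total head at well B: h = 38.57 m (water level in the standpipe).
Total head at well A: h = 36.64 m.
Δh = h(well B) − h(well A) = 38.57 − 36.64 = 1.93 m.
Vertical separation Δz = 18.41 − (-13.83) = 32.24 m.
|i_v| = |Δh| / Δz = 1.93 / 32.24 = 0.0599.
Head is higher in the shallow piezometer, so vertical flow is downward (recharge condition).

|i_v| ≈ 0.0599; vertical flow is downward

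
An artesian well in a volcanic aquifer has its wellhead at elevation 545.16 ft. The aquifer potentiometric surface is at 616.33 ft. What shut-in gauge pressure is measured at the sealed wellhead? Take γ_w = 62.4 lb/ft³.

P ≈ 30.8 psi

Head above the cap: Δh = 616.33 − 545.16 = 71.17 ft.
P = γΔh/144 = 62.4 × 71.17 / 144 = 30.8 psi.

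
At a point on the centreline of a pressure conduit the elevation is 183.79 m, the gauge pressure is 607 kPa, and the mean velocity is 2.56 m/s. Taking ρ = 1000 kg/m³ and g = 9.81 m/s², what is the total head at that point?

h ≈ 246.00 m

Pressure head ψ = P/(ρg) = 607×1000 / (1000 × 9.81) = 61.88 m.
Velocity head = v²/(2g) = 2.56² / (2 × 9.81) = 0.334 m.
h = z + ψ + v²/(2g) = 183.79 + 61.88 + 0.334 = 246.00 m.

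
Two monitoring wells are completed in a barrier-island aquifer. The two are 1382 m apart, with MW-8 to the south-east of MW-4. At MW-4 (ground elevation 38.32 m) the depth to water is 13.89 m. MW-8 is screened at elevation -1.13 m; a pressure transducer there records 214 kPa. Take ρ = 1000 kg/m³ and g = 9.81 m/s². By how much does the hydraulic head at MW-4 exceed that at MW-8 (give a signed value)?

Total head at MW-4: h = 38.32 − 13.89 = 24.43 m.
Pressure head at MW-8: ψ = P/(ρg) = 214×1000 / (1000 × 9.81) = 21.81 m.
Total head at MW-8: h = z + ψ = -1.13 + 21.81 = 20.68 m.
Head difference: h(MW-4) − h(MW-8) = 24.43 − 20.68 = 3.75 m.

Δh ≈ 3.75 m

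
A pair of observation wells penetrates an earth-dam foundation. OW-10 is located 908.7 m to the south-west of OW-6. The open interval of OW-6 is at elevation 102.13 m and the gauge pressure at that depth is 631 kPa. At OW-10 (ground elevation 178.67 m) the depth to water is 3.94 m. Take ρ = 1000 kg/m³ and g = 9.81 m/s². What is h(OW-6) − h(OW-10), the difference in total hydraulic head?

Pressure head at OW-6: ψ = P/(ρg) = 631×1000 / (1000 × 9.81) = 64.32 m.
Total head at OW-6: h = z + ψ = 102.13 + 64.32 = 166.45 m.
Total head at OW-10: h = 178.67 − 3.94 = 174.73 m.
Head difference: h(OW-6) − h(OW-10) = 166.45 − 174.73 = -8.28 m.

Δh ≈ -8.28 m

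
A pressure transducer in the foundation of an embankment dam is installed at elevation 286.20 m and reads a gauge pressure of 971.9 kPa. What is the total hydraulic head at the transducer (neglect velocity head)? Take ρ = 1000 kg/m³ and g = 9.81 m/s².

h ≈ 385.27 m

ψ = P/(ρg) = 971.9×1000 / (1000 × 9.81) = 99.07 m.
h = z + ψ = 286.20 + 99.07 = 385.27 m.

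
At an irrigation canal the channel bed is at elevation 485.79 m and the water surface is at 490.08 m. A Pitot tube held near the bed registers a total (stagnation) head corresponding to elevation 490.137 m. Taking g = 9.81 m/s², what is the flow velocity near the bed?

v ≈ 1.06 m/s

Near the bed, under hydrostatic conditions, the piezometric head (z + ψ) equals the free-surface elevation, 490.08 m.
Velocity head = total − piezometric = 490.137 − 490.08 = 0.057 m.
v = √(2g·h_v) = √(2 × 9.81 × 0.057) = 1.06 m/s.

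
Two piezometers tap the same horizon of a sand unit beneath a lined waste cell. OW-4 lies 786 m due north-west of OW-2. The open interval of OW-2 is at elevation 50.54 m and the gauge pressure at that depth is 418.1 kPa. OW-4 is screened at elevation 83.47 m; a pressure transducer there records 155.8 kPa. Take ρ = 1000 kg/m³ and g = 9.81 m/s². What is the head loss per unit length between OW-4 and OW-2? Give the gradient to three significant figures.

Pressure head at OW-2: ψ = P/(ρg) = 418.1×1000 / (1000 × 9.81) = 42.62 m.
Total head at OW-2: h = z + ψ = 50.54 + 42.62 = 93.16 m.
Pressure head at OW-4: ψ = P/(ρg) = 155.8×1000 / (1000 × 9.81) = 15.88 m.
Total head at OW-4: h = z + ψ = 83.47 + 15.88 = 99.35 m.
Head difference: h(OW-2) − h(OW-4) = 93.16 − 99.35 = -6.19 m.
Hydraulic gradient: i = |Δh| / L = 6.19 / 786 = 0.00788.

i ≈ 0.00788 m/m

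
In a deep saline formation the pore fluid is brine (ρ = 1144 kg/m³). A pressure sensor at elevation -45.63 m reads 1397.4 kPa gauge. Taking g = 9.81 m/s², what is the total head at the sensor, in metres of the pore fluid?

ψ = P/(ρg) = 1397.4×1000 / (1144 × 9.81) = 124.52 m.
h = z + ψ = -45.63 + 124.52 = 78.89 m.

h ≈ 78.89 m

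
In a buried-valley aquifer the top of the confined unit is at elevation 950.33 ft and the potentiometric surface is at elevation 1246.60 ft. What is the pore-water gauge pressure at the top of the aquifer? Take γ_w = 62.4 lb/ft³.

P ≈ 128 psi

Pressure head at the aquifer top: ψ = h − z = 1246.60 − 950.33 = 296.27 ft.
P = γψ/144 = 62.4 × 296.27 / 144 = 128 psi.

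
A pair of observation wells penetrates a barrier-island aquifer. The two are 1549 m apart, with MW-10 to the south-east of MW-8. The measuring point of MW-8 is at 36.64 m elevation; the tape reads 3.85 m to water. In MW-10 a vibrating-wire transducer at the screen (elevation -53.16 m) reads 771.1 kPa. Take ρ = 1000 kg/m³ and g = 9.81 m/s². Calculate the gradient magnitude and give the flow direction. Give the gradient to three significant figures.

Total head at MW-8: h = 36.64 − 3.85 = 32.79 m.
Pressure head at MW-10: ψ = P/(ρg) = 771.1×1000 / (1000 × 9.81) = 78.60 m.
Total head at MW-10: h = z + ψ = -53.16 + 78.60 = 25.44 m.
Head difference: h(MW-8) − h(MW-10) = 32.79 − 25.44 = 7.35 m.
Hydraulic gradient: i = |Δh| / L = 7.35 / 1549 = 0.00474.
Flow is from higher to lower head: from MW-8 toward MW-10, i.e. toward the south-east.

i ≈ 0.00474; groundwater flows toward the south-east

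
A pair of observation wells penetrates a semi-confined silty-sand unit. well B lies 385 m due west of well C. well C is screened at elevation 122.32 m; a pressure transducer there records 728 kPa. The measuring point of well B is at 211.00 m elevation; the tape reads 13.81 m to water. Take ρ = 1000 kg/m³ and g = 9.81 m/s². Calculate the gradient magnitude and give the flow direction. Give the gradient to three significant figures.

Pressure head at well C: ψ = P/(ρg) = 728×1000 / (1000 × 9.81) = 74.21 m.
Total head at well C: h = z + ψ = 122.32 + 74.21 = 196.53 m.
Total head at well B: h = 211.00 − 13.81 = 197.19 m.
Head difference: h(well C) − h(well B) = 196.53 − 197.19 = -0.66 m.
Hydraulic gradient: i = |Δh| / L = 0.66 / 385 = 0.00171.
Flow is from higher to lower head: from well B toward well C, i.e. toward the east.

i ≈ 0.00171; groundwater flows toward the east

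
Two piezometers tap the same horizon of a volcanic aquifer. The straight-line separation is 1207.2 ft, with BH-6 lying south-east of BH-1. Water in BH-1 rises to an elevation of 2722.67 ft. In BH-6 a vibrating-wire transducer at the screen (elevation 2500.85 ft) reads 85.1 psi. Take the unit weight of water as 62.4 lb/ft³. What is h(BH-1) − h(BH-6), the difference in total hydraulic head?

Total head at BH-1: h = 2722.67 ft (water level in the piezometer is the total head).
Pressure head at BH-6: ψ = 144·P/γ = 144 × 85.1 / 62.4 = 196.38 ft.
Total head at BH-6: h = z + ψ = 2500.85 + 196.38 = 2697.23 ft.
Head difference: h(BH-1) − h(BH-6) = 2722.67 − 2697.23 = 25.44 ft.

Δh ≈ 25.44 ft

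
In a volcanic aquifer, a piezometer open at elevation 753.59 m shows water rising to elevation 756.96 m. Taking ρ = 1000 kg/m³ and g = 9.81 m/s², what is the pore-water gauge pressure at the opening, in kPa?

P ≈ 33.1 kPa

Pressure head ψ = h − z = 756.96 − 753.59 = 3.37 m.
P = ρgψ = 1000 × 9.81 × 3.37 = 33060 Pa ≈ 33.1 kPa.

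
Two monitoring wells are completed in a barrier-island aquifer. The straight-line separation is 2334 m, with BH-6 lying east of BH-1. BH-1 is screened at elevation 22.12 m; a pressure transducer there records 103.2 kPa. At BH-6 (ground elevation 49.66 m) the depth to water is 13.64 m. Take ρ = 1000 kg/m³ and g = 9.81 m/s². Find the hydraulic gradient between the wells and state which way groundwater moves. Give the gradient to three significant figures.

i ≈ 0.00145; groundwater flows toward the west

Pressure head at BH-1: ψ = P/(ρg) = 103.2×1000 / (1000 × 9.81) = 10.52 m.
Total head at BH-1: h = z + ψ = 22.12 + 10.52 = 32.64 m.
Total head at BH-6: h = 49.66 − 13.64 = 36.02 m.
Head difference: h(BH-1) − h(BH-6) = 32.64 − 36.02 = -3.38 m.
Hydraulic gradient: i = |Δh| / L = 3.38 / 2334 = 0.00145.
Flow is from higher to lower head: from BH-6 toward BH-1, i.e. toward the west.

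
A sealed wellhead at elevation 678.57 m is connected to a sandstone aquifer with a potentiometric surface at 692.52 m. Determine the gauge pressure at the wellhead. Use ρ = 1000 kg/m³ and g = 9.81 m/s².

P ≈ 137 kPa

Head above the cap: Δh = 692.52 − 678.57 = 13.95 m.
P = ρgΔh = 1000 × 9.81 × 13.95 = 136850 Pa ≈ 137 kPa.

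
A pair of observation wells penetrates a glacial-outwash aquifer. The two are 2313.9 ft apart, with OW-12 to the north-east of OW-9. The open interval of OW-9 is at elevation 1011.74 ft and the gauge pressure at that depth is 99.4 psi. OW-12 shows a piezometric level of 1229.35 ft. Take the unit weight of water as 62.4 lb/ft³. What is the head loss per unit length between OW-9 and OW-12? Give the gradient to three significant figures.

Pressure head at OW-9: ψ = 144·P/γ = 144 × 99.4 / 62.4 = 229.38 ft.
Total head at OW-9: h = z + ψ = 1011.74 + 229.38 = 1241.12 ft.
Total head at OW-12: h = 1229.35 ft (water level in the piezometer is the total head).
Head difference: h(OW-9) − h(OW-12) = 1241.12 − 1229.35 = 11.77 ft.
Hydraulic gradient: i = |Δh| / L = 11.77 / 2313.9 = 0.00509.

i ≈ 0.00509 ft/ft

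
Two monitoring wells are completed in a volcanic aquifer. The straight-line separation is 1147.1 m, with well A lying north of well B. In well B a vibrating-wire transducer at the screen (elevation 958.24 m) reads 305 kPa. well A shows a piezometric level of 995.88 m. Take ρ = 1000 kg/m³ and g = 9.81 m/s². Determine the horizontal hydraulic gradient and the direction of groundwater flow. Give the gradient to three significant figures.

i ≈ 0.00571; groundwater flows toward the south

Pressure head at well B: ψ = P/(ρg) = 305×1000 / (1000 × 9.81) = 31.09 m.
Total head at well B: h = z + ψ = 958.24 + 31.09 = 989.33 m.
Total head at well A: h = 995.88 m (water level in the piezometer is the total head).
Head difference: h(well B) − h(well A) = 989.33 − 995.88 = -6.55 m.
Hydraulic gradient: i = |Δh| / L = 6.55 / 1147.1 = 0.00571.
Flow is from higher to lower head: from well A toward well B, i.e. toward the south.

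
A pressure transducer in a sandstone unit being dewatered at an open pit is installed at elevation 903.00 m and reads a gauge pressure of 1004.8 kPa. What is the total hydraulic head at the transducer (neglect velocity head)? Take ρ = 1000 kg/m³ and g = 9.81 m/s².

ψ = P/(ρg) = 1004.8×1000 / (1000 × 9.81) = 102.43 m.
h = z + ψ = 903.00 + 102.43 = 1005.43 m.

h ≈ 1005.43 m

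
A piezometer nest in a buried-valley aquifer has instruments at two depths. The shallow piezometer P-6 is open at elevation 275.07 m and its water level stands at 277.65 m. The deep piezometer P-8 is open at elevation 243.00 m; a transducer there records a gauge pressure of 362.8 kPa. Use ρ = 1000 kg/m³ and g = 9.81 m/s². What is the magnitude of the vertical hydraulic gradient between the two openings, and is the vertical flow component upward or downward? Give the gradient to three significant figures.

|i_v| ≈ 0.0727; vertical flow is upward

Total head at P-6: h = 277.65 m (water level in the standpipe).
Pressure head at P-8: ψ = P/(ρg) = 362.8×1000 / (1000 × 9.81) = 36.98 m.
Total head at P-8: h = z + ψ = 243.00 + 36.98 = 279.98 m.
Δh = h(P-6) − h(P-8) = 277.65 − 279.98 = -2.33 m.
Vertical separation Δz = 275.07 − 243.00 = 32.07 m.
|i_v| = |Δh| / Δz = 2.33 / 32.07 = 0.0727.
Head is higher in the deep piezometer, so vertical flow is upward (discharge condition).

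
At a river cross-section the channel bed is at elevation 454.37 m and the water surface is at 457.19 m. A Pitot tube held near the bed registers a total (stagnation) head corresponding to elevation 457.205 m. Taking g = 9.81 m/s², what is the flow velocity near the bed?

v ≈ 0.542 m/s

Near the bed, under hydrostatic conditions, the piezometric head (z + ψ) equals the free-surface elevation, 457.19 m.
Velocity head = total − piezometric = 457.205 − 457.19 = 0.015 m.
v = √(2g·h_v) = √(2 × 9.81 × 0.015) = 0.542 m/s.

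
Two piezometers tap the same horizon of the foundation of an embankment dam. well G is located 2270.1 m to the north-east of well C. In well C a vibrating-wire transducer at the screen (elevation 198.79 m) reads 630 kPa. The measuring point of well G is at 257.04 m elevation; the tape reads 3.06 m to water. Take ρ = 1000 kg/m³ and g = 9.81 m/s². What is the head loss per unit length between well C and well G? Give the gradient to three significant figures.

i ≈ 0.00398 m/m

Pressure head at well C: ψ = P/(ρg) = 630×1000 / (1000 × 9.81) = 64.22 m.
Total head at well C: h = z + ψ = 198.79 + 64.22 = 263.01 m.
Total head at well G: h = 257.04 − 3.06 = 253.98 m.
Head difference: h(well C) − h(well G) = 263.01 − 253.98 = 9.03 m.
Hydraulic gradient: i = |Δh| / L = 9.03 / 2270.1 = 0.00398.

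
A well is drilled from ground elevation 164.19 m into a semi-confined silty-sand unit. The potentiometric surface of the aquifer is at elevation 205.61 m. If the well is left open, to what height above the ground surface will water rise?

Water rises to the potentiometric surface, so the rise above ground = 205.61 − 164.19 = 41.42 m.

≈ 41.42 m above ground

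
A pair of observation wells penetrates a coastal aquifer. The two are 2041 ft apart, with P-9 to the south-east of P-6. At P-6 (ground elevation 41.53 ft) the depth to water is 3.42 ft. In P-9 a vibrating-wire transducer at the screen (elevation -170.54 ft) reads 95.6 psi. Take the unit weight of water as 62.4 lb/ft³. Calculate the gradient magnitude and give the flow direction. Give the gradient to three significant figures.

Total head at P-6: h = 41.53 − 3.42 = 38.11 ft.
Pressure head at P-9: ψ = 144·P/γ = 144 × 95.6 / 62.4 = 220.62 ft.
Total head at P-9: h = z + ψ = -170.54 + 220.62 = 50.08 ft.
Head difference: h(P-6) − h(P-9) = 38.11 − 50.08 = -11.97 ft.
Hydraulic gradient: i = |Δh| / L = 11.97 / 2041 = 0.00586.
Flow is from higher to lower head: from P-9 toward P-6, i.e. toward the north-west.

i ≈ 0.00586; groundwater flows toward the north-west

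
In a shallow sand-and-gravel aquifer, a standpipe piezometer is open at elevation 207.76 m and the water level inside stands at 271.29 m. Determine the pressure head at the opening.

Total head h = 271.29 m (the water-surface elevation in the piezometer).
Pressure head ψ = h − z = 271.29 − 207.76 = 63.53 m.

ψ ≈ 63.53 m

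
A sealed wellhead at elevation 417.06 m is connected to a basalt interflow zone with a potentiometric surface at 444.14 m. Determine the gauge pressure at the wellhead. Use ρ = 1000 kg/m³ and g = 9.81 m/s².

P ≈ 266 kPa

Head above the cap: Δh = 444.14 − 417.06 = 27.08 m.
P = ρgΔh = 1000 × 9.81 × 27.08 = 265655 Pa ≈ 266 kPa.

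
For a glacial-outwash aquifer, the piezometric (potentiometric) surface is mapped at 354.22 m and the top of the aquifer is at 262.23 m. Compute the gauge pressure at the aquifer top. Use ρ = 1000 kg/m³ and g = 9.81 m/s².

P ≈ 902 kPa

Pressure head at the aquifer top: ψ = h − z = 354.22 − 262.23 = 91.99 m.
P = ρgψ = 1000 × 9.81 × 91.99 = 902422 Pa ≈ 902 kPa.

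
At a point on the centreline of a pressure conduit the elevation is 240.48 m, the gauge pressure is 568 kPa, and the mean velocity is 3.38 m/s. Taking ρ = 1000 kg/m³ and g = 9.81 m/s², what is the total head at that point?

h ≈ 298.96 m

Pressure head ψ = P/(ρg) = 568×1000 / (1000 × 9.81) = 57.90 m.
Velocity head = v²/(2g) = 3.38² / (2 × 9.81) = 0.582 m.
h = z + ψ + v²/(2g) = 240.48 + 57.90 + 0.582 = 298.96 m.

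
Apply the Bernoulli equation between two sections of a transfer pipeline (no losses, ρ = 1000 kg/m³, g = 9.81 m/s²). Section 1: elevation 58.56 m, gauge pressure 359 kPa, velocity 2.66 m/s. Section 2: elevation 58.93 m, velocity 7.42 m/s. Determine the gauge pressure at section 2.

P₂ ≈ 331 kPa

Pressure head at 1: ψ₁ = P₁/(ρg) = 359×1000 / (1000 × 9.81) = 36.60 m.
Velocity heads: v₁²/2g = 2.66²/19.62 = 0.361 m; v₂²/2g = 7.42²/19.62 = 2.806 m.
Total head H = z₁ + ψ₁ + v₁²/2g = 58.56 + 36.60 + 0.361 = 95.52 m.
ψ₂ = H − z₂ − v₂²/2g = 95.52 − 58.93 − 2.806 = 33.78 m.
P₂ = ρgψ₂ = 1000 × 9.81 × 33.78 ≈ 331 kPa.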